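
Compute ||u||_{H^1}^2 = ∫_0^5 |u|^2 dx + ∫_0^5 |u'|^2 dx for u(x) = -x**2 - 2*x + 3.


||u||_{H^1}^2 = 4045/3

The H^1 norm (squared) on an interval (0, L) is
  ||u||_{H^1}^2 = ∫_0^L u(x)^2 dx + ∫_0^L u'(x)^2 dx.
Compute u'(x) = -2*x - 2.
Then u(x)^2 = x**4 + 4*x**3 - 2*x**2 - 12*x + 9 and u'(x)^2 = 4*x**2 + 8*x + 4.
Integrate each monomial from 0 to 5 using ∫_0^5 c·x^n dx = c·5^(n+1)/(n+1):
  ∫_0^5 u(x)^2 dx = ∫_0^5 (x^4 + 4*x^3 - 2*x^2 - 12*x + 9) dx. Term by term:
    ∫_0^5 x^4 dx = 625;  ∫_0^5 4*x^3 dx = 625;  ∫_0^5 -2*x^2 dx = -250/3;
    ∫_0^5 -12*x dx = -150;  ∫_0^5 9 dx = 45.
  Sum: 625 + 625 − 250/3 − 150 + 45 = 3185/3.
  ∫_0^5 u'(x)^2 dx = ∫_0^5 (4*x^2 + 8*x + 4) dx. Term by term:
    ∫_0^5 4*x^2 dx = 500/3;  ∫_0^5 8*x dx = 100;  ∫_0^5 4 dx = 20.
  Sum: 500/3 + 100 + 20 = 860/3.
Adding: ||u||_{H^1}^2 = 3185/3 + 860/3 = 4045/3.


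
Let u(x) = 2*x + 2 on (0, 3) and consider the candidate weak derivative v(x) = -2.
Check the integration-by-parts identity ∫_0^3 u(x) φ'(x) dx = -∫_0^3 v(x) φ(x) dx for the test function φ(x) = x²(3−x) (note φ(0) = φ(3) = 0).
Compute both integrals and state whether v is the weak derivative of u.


LHS = -27/2, RHS = 27/2. No, v is not the weak derivative of u.

u(x) = 2*x + 2, classical derivative u'(x) = 2.
φ(x) = x²(3−x), so φ'(x) = 3*x*(2 - x).
Note φ(0) = φ(3) = 0, so the boundary term u·φ vanishes.
LHS = ∫_0^3 u(x) φ'(x) dx = ∫_0^3 (-6*x^3 + 6*x^2 + 12*x) dx. Term by term:
  ∫_0^3 -6*x^3 dx = -243/2;  ∫_0^3 6*x^2 dx = 54;  ∫_0^3 12*x dx = 54.
Sum: -243/2 + 54 + 54 = -27/2.
So LHS = -27/2.
∫_0^3 v(x) φ(x) dx = ∫_0^3 (2*x^3 - 6*x^2) dx. Term by term:
  ∫_0^3 2*x^3 dx = 81/2;  ∫_0^3 -6*x^2 dx = -54.
Sum: 81/2 − 54 = -27/2.
So RHS = -∫_0^3 v(x) φ(x) dx = 27/2.
LHS − RHS = -27 ≠ 0, so the identity fails.
(For a valid weak derivative the identity must hold for EVERY test function, in particular this one. The failure shows v is NOT the weak derivative of u.)
Correct weak derivative would be u'(x) = 2.


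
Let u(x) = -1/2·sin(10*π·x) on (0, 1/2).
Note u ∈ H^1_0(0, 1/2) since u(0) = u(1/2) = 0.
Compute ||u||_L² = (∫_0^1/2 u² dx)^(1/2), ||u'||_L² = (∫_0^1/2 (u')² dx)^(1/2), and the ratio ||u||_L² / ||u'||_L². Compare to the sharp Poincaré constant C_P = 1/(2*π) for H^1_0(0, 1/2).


||u||_L² / ||u'||_L² = 1/(10*π) < C_P = 1/(2*π).

u(x) = -1/2·sin(10*π·x), so u'(x) = -5*π*cos(10*π*x).
Writing u(x) = A·sin(kπx/L) with A = -1/2 and k = 5, use ∫_0^L sin²(kπx/L) dx = L/2 and ∫_0^L cos²(kπx/L) dx = L/2.
u² = 1/4·sin²(10*π·x) and (u')² = 25*π^2·cos²(10*π·x), and each of sin², cos² integrates to L/2 = 1/4 over (0, 1/2).
∫_0^1/2 u² dx = 1/16, so ||u||_L² = 1/4.
∫_0^1/2 (u')² dx = 25*π^2/4, so ||u'||_L² = 5*π/2.
Ratio ||u||_L² / ||u'||_L² = 1/(10*π).
Sharp Poincaré constant on H^1_0(0, 1/2) is C_P = L/π = 1/(2*π), achieved by sin(2*π·x).
This is the k = 5 harmonic; the ratio L/(kπ) is strictly less than C_P = L/π, consistent with the sharp inequality ||u||_L² ≤ C_P ||u'||_L².


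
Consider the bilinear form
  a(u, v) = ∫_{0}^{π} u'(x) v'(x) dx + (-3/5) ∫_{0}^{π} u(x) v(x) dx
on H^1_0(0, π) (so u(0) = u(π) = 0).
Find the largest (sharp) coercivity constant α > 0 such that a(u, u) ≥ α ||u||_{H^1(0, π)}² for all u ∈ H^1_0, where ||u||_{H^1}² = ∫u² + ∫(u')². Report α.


α = 1/5

Coercivity of a(·,·) on H^1_0(0, π) means a(u, u) ≥ α ||u||_{H^1}² for every u ∈ H^1_0.
The interval has length L = π, and Poincaré/coercivity depend only on L. Here a(u, u) = ∫(u')² + (-3/5)·∫u².
Here c = -3/5 < 0 with |c| < (π/L)² = 1, so coercivity still holds. The condition a(u,u) ≥ α||u||_{H^1}² reads (1−α)∫(u')² ≥ (α−c)∫u². Any admissible α is ≤ 1 (rapidly oscillating u have ∫u²/∫(u')² → 0), and α = 1 would force 0 ≥ (1−c)∫u², impossible since c < 1; so 1−α > 0. By the sharp Poincaré inequality on H^1_0 of an interval of length L, ∫(u')² ≥ (π/L)²∫u² with equality for the first sine mode sin(π(x−x₀)/L) (x₀ the left endpoint), so the inequality holds for all u iff (1−α)(π/L)² ≥ α − c, i.e. α ≤ ((π/L)² + c)/((π/L)² + 1) = (1 + c(L/π)²)/(1 + (L/π)²). (Direct route, valid since c ≤ 0: Poincaré gives c∫u² ≥ c(L/π)²∫(u')², so a(u,u) ≥ (1 + c(L/π)²)∫(u')², while ||u||_{H^1}² ≤ (1 + (L/π)²)∫(u')²; dividing yields the same α.) With (π/L)² = 1 and c = -3/5, the largest admissible constant is α = ((π/L)² + c)/((π/L)² + 1).
Simplifying, α = 1/5.


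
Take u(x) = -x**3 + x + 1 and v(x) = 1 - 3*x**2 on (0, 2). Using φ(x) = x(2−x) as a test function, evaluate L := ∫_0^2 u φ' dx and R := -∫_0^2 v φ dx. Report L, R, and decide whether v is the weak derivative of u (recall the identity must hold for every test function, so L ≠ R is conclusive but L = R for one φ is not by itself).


LHS = 52/15, RHS = 52/15. Yes, v = u' weakly.

u(x) = -x**3 + x + 1, classical derivative u'(x) = 1 - 3*x**2.
φ(x) = x(2−x), so φ'(x) = 2 - 2*x.
Note φ(0) = φ(2) = 0, so the boundary term u·φ vanishes.
LHS = ∫_0^2 u(x) φ'(x) dx = ∫_0^2 (2*x^4 - 2*x^3 - 2*x^2 + 2) dx. Term by term:
  ∫_0^2 2*x^4 dx = 64/5;  ∫_0^2 -2*x^3 dx = -8;  ∫_0^2 -2*x^2 dx = -16/3;
  ∫_0^2 2 dx = 4.
Sum: 64/5 − 8 − 16/3 + 4 = 52/15.
So LHS = 52/15.
∫_0^2 v(x) φ(x) dx = ∫_0^2 (3*x^4 - 6*x^3 - x^2 + 2*x) dx. Term by term:
  ∫_0^2 3*x^4 dx = 96/5;  ∫_0^2 -6*x^3 dx = -24;  ∫_0^2 -x^2 dx = -8/3;
  ∫_0^2 2*x dx = 4.
Sum: 96/5 − 24 − 8/3 + 4 = -52/15.
So RHS = -∫_0^2 v(x) φ(x) dx = 52/15.
LHS = RHS, so the identity holds for this test φ.
Moreover u is smooth here and v(x) = u'(x) = 1 - 3*x**2 pointwise, so the identity holds for every test function. Hence v is the weak derivative of u.


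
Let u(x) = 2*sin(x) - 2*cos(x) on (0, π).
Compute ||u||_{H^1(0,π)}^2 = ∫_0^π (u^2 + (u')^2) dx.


||u||_{H^1(0,π)}^2 = 8*π

u'(x) = 2*sin(x) + 2*cos(x).
Expand u² and (u')² and integrate term by term on (0, π), using: for integers n ≥ 1, ∫_0^π sin²(nx) dx = ∫_0^π cos²(nx) dx = π/2; for n ≠ n', ∫_0^π sin(nx)sin(n'x) dx = ∫_0^π cos(nx)cos(n'x) dx = 0; and by product-to-sum, ∫_0^π sin(nx)cos(n'x) dx = ½∫_0^π [sin((n+n')x) + sin((n−n')x)] dx, which is 0 when n+n' is even and 2n/(n²−n'²) when n+n' is odd (it need not vanish on (0, π)).
  u² squared terms: (-2)²·∫cos(x)² dx = 4·π/2 = 2*π;  (2)²·∫sin(x)² dx = 4·π/2 = 2*π.
  u² cross terms: 2·(-2)·(2)·∫cos(x)·sin(x) dx = -8·(0) = 0.
  So ∫_0^π u² dx = 2*π + 2*π + 0 = 4*π.
  (u')² squared terms: (2)²·∫cos(x)² dx = 4·π/2 = 2*π;  (2)²·∫sin(x)² dx = 4·π/2 = 2*π.
  (u')² cross terms: 2·(2)·(2)·∫cos(x)·sin(x) dx = 8·(0) = 0.
  So ∫_0^π (u')² dx = 2*π + 2*π + 0 = 4*π.
||u||_{H^1}^2 = (4*π) + (4*π) = 8*π.


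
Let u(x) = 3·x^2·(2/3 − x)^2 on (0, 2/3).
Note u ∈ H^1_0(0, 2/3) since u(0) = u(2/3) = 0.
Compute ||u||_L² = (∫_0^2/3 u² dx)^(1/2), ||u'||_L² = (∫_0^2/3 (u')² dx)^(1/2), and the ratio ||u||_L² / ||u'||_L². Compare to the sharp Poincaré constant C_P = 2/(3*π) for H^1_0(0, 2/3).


||u||_L² / ||u'||_L² = sqrt(3)/9 < C_P = 2/(3*π).

u(x) = 3·x^2·(2/3 − x)^2, so u'(x) = 4*x*(3*x - 2)*(3*x - 1)/3.
u(x) = 3·x^2·(2/3 − x)^2 vanishes at x = 0 and x = 2/3, so u ∈ H^1_0(0, 2/3). Differentiate via the product rule and integrate the resulting polynomials term by term.
  ∫_0^2/3 u² dx = ∫_0^2/3 (9*x^8 - 24*x^7 + 24*x^6 - 32*x^5/3 + 16*x^4/9) dx. Term by term:
    ∫_0^2/3 9*x^8 dx = 512/19683;  ∫_0^2/3 -24*x^7 dx = -256/2187;  ∫_0^2/3 24*x^6 dx = 1024/5103;
    ∫_0^2/3 -32*x^5/3 dx = -1024/6561;  ∫_0^2/3 16*x^4/9 dx = 512/10935.
  Sum: 512/19683 − 256/2187 + 1024/5103 − 1024/6561 + 512/10935 = 256/688905.
  ∫_0^2/3 (u')² dx = ∫_0^2/3 (144*x^6 - 288*x^5 + 208*x^4 - 64*x^3 + 64*x^2/9) dx. Term by term:
    ∫_0^2/3 144*x^6 dx = 2048/1701;  ∫_0^2/3 -288*x^5 dx = -1024/243;  ∫_0^2/3 208*x^4 dx = 6656/1215;
    ∫_0^2/3 -64*x^3 dx = -256/81;  ∫_0^2/3 64*x^2/9 dx = 512/729.
  Sum: 2048/1701 − 1024/243 + 6656/1215 − 256/81 + 512/729 = 256/25515.
∫_0^2/3 u² dx = 256/688905, so ||u||_L² = 16*sqrt(105)/8505.
∫_0^2/3 (u')² dx = 256/25515, so ||u'||_L² = 16*sqrt(35)/945.
Ratio ||u||_L² / ||u'||_L² = sqrt(3)/9.
Sharp Poincaré constant on H^1_0(0, 2/3) is C_P = L/π = 2/(3*π), achieved by sin(3*π/2·x).
A polynomial bump cannot attain the sharp Poincaré constant (only the first sine eigenfunction does), so the ratio is strictly less than C_P, consistent with ||u||_L² ≤ C_P ||u'||_L².


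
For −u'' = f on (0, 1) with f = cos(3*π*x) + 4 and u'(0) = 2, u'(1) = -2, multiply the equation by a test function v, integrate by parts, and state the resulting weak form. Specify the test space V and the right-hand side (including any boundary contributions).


V = H^1(0, 1) (v unrestricted at boundary; u is determined up to an additive constant); weak form: ∫_0^1 u'v' dx = ∫_0^1 (cos(3*π*x) + 4) v dx − 2·v(1) − 2·v(0) for all v ∈ V.

Multiply both sides by a test function v and integrate from 0 to 1:
  ∫_0^1 −u''(x) v(x) dx = ∫_0^1 f(x) v(x) dx.
Integrate the LHS by parts once:
  ∫_0^1 −u'' v dx = −[u'(x) v(x)]_0^1 + ∫_0^1 u'(x) v'(x) dx.
Thus ∫_0^1 u'(x) v'(x) dx = ∫_0^1 f(x) v(x) dx + [u'(x) v(x)]_0^1.
Choose V so that boundary terms are either known or forced to vanish.
u has inhomogeneous Neumann u'(0) = 2, u'(1) = -2. [u' v]_0^1 = (-2)·v(1) − (2)·v(0) = − 2·v(1) − 2·v(0). Take V = H^1(0, 1); boundary term becomes part of RHS.
Weak formulation: find u (satisfying any essential BC) such that ∫_0^1 u'(x) v'(x) dx = ∫_0^1 f v dx − 2·v(1) − 2·v(0) for all v ∈ V (Neumann data are natural BCs: they enter the RHS as boundary terms).
Substituting f(x) = cos(3*π*x) + 4, the right-hand side is ∫_0^1 (cos(3*π*x) + 4) v dx − 2·v(1) − 2·v(0).
Compatibility check (pure Neumann): taking v ≡ 1 ∈ V gives 0 = ∫_0^1 f dx + (-2) − (2), i.e. ∫_0^1 f dx must equal u'(0) − u'(1) = 4. Indeed ∫_0^1 (cos(3*π*x) + 4) dx = 4, so the data are compatible. The solution is then unique only up to an additive constant (fix it e.g. by requiring ∫_0^1 u dx = 0).


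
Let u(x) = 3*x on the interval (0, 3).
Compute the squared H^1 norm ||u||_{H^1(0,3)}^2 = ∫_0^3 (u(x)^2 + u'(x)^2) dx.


||u||_{H^1}^2 = 108

The H^1 norm (squared) on an interval (0, L) is
  ||u||_{H^1}^2 = ∫_0^L u(x)^2 dx + ∫_0^L u'(x)^2 dx.
Compute u'(x) = 3.
Then u(x)^2 = 9*x**2 and u'(x)^2 = 9.
Integrate each monomial from 0 to 3 using ∫_0^3 c·x^n dx = c·3^(n+1)/(n+1):
  ∫_0^3 u(x)^2 dx = ∫_0^3 (9*x^2) dx. Term by term:
    ∫_0^3 9*x^2 dx = 81.
  ∫_0^3 u'(x)^2 dx = ∫_0^3 (9) dx. Term by term:
    ∫_0^3 9 dx = 27.
Adding: ||u||_{H^1}^2 = 81 + 27 = 108.


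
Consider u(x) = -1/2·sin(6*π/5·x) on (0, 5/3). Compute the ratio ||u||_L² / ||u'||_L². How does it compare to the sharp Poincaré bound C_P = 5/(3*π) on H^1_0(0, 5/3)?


||u||_L² / ||u'||_L² = 5/(6*π) < C_P = 5/(3*π).

u(x) = -1/2·sin(6*π/5·x), so u'(x) = -3*π*cos(6*π*x/5)/5.
Writing u(x) = A·sin(kπx/L) with A = -1/2 and k = 2, use ∫_0^L sin²(kπx/L) dx = L/2 and ∫_0^L cos²(kπx/L) dx = L/2.
u² = 1/4·sin²(6*π/5·x) and (u')² = 9*π^2/25·cos²(6*π/5·x), and each of sin², cos² integrates to L/2 = 5/6 over (0, 5/3).
∫_0^5/3 u² dx = 5/24, so ||u||_L² = sqrt(30)/12.
∫_0^5/3 (u')² dx = 3*π^2/10, so ||u'||_L² = sqrt(30)*π/10.
Ratio ||u||_L² / ||u'||_L² = 5/(6*π).
Sharp Poincaré constant on H^1_0(0, 5/3) is C_P = L/π = 5/(3*π), achieved by sin(3*π/5·x).
This is the k = 2 harmonic; the ratio L/(kπ) is strictly less than C_P = L/π, consistent with the sharp inequality ||u||_L² ≤ C_P ||u'||_L².


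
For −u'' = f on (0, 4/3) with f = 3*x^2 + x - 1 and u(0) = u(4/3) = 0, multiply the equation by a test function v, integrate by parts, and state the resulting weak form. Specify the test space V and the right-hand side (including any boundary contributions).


V = H^1_0(0, 4/3) (so v(0) = v(4/3) = 0); weak form: ∫_0^4/3 u'v' dx = ∫_0^4/3 (3*x^2 + x - 1) v dx for all v ∈ V.

Multiply both sides by a test function v and integrate from 0 to 4/3:
  ∫_0^4/3 −u''(x) v(x) dx = ∫_0^4/3 f(x) v(x) dx.
Integrate the LHS by parts once:
  ∫_0^4/3 −u'' v dx = −[u'(x) v(x)]_0^4/3 + ∫_0^4/3 u'(x) v'(x) dx.
Thus ∫_0^4/3 u'(x) v'(x) dx = ∫_0^4/3 f(x) v(x) dx + [u'(x) v(x)]_0^4/3.
Choose V so that boundary terms are either known or forced to vanish.
u is Dirichlet: u(0) = u(4/3) = 0. Let V = H^1_0(0, 4/3); then v(0) = v(4/3) = 0, and [u' v]_0^4/3 = 0.
Weak formulation: find u (satisfying any essential BC) such that ∫_0^4/3 u'(x) v'(x) dx = ∫_0^4/3 f v dx for all v ∈ V.
Substituting f(x) = 3*x^2 + x - 1, the right-hand side is ∫_0^4/3 (3*x^2 + x - 1) v dx.


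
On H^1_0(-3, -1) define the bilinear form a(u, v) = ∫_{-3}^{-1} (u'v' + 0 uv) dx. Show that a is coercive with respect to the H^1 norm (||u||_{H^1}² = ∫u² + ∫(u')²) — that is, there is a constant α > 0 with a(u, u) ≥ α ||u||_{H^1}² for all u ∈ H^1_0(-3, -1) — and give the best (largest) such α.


α = π^2/(4 + π^2)

Coercivity of a(·,·) on H^1_0(-3, -1) means a(u, u) ≥ α ||u||_{H^1}² for every u ∈ H^1_0.
The interval has length L = 2, and Poincaré/coercivity depend only on L. Here a(u, u) = ∫(u')² + (0)·∫u².
Here c = 0, so a(u,u) = ∫(u')² alone. The condition a(u,u) ≥ α||u||_{H^1}² reads (1−α)∫(u')² ≥ (α−c)∫u². Any admissible α is ≤ 1 (rapidly oscillating u have ∫u²/∫(u')² → 0), and α = 1 would force 0 ≥ (1−c)∫u², impossible since c < 1; so 1−α > 0. By the sharp Poincaré inequality on H^1_0 of an interval of length L, ∫(u')² ≥ (π/L)²∫u² with equality for the first sine mode sin(π(x−x₀)/L) (x₀ the left endpoint), so the inequality holds for all u iff (1−α)(π/L)² ≥ α − c, i.e. α ≤ ((π/L)² + c)/((π/L)² + 1) = (1 + c(L/π)²)/(1 + (L/π)²). (Direct route, valid since c ≤ 0: Poincaré gives c∫u² ≥ c(L/π)²∫(u')², so a(u,u) ≥ (1 + c(L/π)²)∫(u')², while ||u||_{H^1}² ≤ (1 + (L/π)²)∫(u')²; dividing yields the same α.) With (π/L)² = π^2/4 and c = 0, the largest admissible constant is α = ((π/L)² + c)/((π/L)² + 1).
Simplifying, α = π^2/(4 + π^2).


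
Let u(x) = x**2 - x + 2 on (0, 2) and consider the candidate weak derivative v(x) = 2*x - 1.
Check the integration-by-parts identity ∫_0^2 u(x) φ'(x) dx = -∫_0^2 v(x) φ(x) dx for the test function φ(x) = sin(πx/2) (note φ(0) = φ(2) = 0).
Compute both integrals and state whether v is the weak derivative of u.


LHS = -4/π, RHS = -4/π. Yes, v = u' weakly.

u(x) = x**2 - x + 2, classical derivative u'(x) = 2*x - 1.
φ(x) = sin(πx/2), so φ'(x) = π*cos(π*x/2)/2.
Note φ(0) = φ(2) = 0, so the boundary term u·φ vanishes.
LHS = ∫_0^2 u(x) φ'(x) dx = ∫_0^2 (π*x^2*cos(π*x/2)/2 - π*x*cos(π*x/2)/2 + π*cos(π*x/2)) dx. Term by term:
  ∫_0^2 π*cos(π*x/2) dx = 0;  ∫_0^2 π*x^2*cos(π*x/2)/2 dx = -8/π;  ∫_0^2 -π*x*cos(π*x/2)/2 dx = 4/π.
Sum: 0 − 8/π + 4/π = -4/π.
So LHS = -4/π.
∫_0^2 v(x) φ(x) dx = ∫_0^2 (2*x*sin(π*x/2) - sin(π*x/2)) dx. Term by term:
  ∫_0^2 -sin(π*x/2) dx = -4/π;  ∫_0^2 2*x*sin(π*x/2) dx = 8/π.
Sum: -4/π + 8/π = 4/π.
So RHS = -∫_0^2 v(x) φ(x) dx = -4/π.
LHS = RHS, so the identity holds for this test φ.
Moreover u is smooth here and v(x) = u'(x) = 2*x - 1 pointwise, so the identity holds for every test function. Hence v is the weak derivative of u.


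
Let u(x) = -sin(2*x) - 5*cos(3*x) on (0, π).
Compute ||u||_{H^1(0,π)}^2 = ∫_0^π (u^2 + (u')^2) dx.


||u||_{H^1(0,π)}^2 = -80 + 255*π/2

u'(x) = 15*sin(3*x) - 2*cos(2*x).
Expand u² and (u')² and integrate term by term on (0, π), using: for integers n ≥ 1, ∫_0^π sin²(nx) dx = ∫_0^π cos²(nx) dx = π/2; for n ≠ n', ∫_0^π sin(nx)sin(n'x) dx = ∫_0^π cos(nx)cos(n'x) dx = 0; and by product-to-sum, ∫_0^π sin(nx)cos(n'x) dx = ½∫_0^π [sin((n+n')x) + sin((n−n')x)] dx, which is 0 when n+n' is even and 2n/(n²−n'²) when n+n' is odd (it need not vanish on (0, π)).
  u² squared terms: (-1)²·∫sin(2x)² dx = 1·π/2 = π/2;  (-5)²·∫cos(3x)² dx = 25·π/2 = 25*π/2.
  u² cross terms: 2·(-1)·(-5)·∫sin(2x)·cos(3x) dx = 10·(-4/5) = -8.
  So ∫_0^π u² dx = π/2 + 25*π/2 − 8 = -8 + 13*π.
  (u')² squared terms: (-2)²·∫cos(2x)² dx = 4·π/2 = 2*π;  (15)²·∫sin(3x)² dx = 225·π/2 = 225*π/2.
  (u')² cross terms: 2·(-2)·(15)·∫cos(2x)·sin(3x) dx = -60·(6/5) = -72.
  So ∫_0^π (u')² dx = 2*π + 225*π/2 − 72 = -72 + 229*π/2.
||u||_{H^1}^2 = (-8 + 13*π) + (-72 + 229*π/2) = -80 + 255*π/2.


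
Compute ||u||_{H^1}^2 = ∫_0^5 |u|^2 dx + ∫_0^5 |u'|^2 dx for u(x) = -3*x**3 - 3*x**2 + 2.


||u||_{H^1}^2 = 1537140/7

The H^1 norm (squared) on an interval (0, L) is
  ||u||_{H^1}^2 = ∫_0^L u(x)^2 dx + ∫_0^L u'(x)^2 dx.
Compute u'(x) = -9*x**2 - 6*x.
Then u(x)^2 = 9*x**6 + 18*x**5 + 9*x**4 - 12*x**3 - 12*x**2 + 4 and u'(x)^2 = 81*x**4 + 108*x**3 + 36*x**2.
Integrate each monomial from 0 to 5 using ∫_0^5 c·x^n dx = c·5^(n+1)/(n+1):
  ∫_0^5 u(x)^2 dx = ∫_0^5 (9*x^6 + 18*x^5 + 9*x^4 - 12*x^3 - 12*x^2 + 4) dx. Term by term:
    ∫_0^5 9*x^6 dx = 703125/7;  ∫_0^5 18*x^5 dx = 46875;  ∫_0^5 9*x^4 dx = 5625;
    ∫_0^5 -12*x^3 dx = -1875;  ∫_0^5 -12*x^2 dx = -500;  ∫_0^5 4 dx = 20.
  Sum: 703125/7 + 46875 + 5625 − 1875 − 500 + 20 = 1054140/7.
  ∫_0^5 u'(x)^2 dx = ∫_0^5 (81*x^4 + 108*x^3 + 36*x^2) dx. Term by term:
    ∫_0^5 81*x^4 dx = 50625;  ∫_0^5 108*x^3 dx = 16875;  ∫_0^5 36*x^2 dx = 1500.
  Sum: 50625 + 16875 + 1500 = 69000.
Adding: ||u||_{H^1}^2 = 1054140/7 + 69000 = 1537140/7.


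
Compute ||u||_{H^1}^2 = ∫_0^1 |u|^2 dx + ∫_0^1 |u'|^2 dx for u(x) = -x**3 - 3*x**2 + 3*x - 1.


||u||_{H^1}^2 = 299/35

The H^1 norm (squared) on an interval (0, L) is
  ||u||_{H^1}^2 = ∫_0^L u(x)^2 dx + ∫_0^L u'(x)^2 dx.
Compute u'(x) = -3*x**2 - 6*x + 3.
Then u(x)^2 = x**6 + 6*x**5 + 3*x**4 - 16*x**3 + 15*x**2 - 6*x + 1 and u'(x)^2 = 9*x**4 + 36*x**3 + 18*x**2 - 36*x + 9.
Integrate each monomial from 0 to 1 using ∫_0^1 c·x^n dx = c·1^(n+1)/(n+1):
  ∫_0^1 u(x)^2 dx = ∫_0^1 (x^6 + 6*x^5 + 3*x^4 - 16*x^3 + 15*x^2 - 6*x + 1) dx. Term by term:
    ∫_0^1 x^6 dx = 1/7;  ∫_0^1 6*x^5 dx = 1;  ∫_0^1 3*x^4 dx = 3/5;
    ∫_0^1 -16*x^3 dx = -4;  ∫_0^1 15*x^2 dx = 5;  ∫_0^1 -6*x dx = -3;
    ∫_0^1 1 dx = 1.
  Sum: 1/7 + 1 + 3/5 − 4 + 5 − 3 + 1 = 26/35.
  ∫_0^1 u'(x)^2 dx = ∫_0^1 (9*x^4 + 36*x^3 + 18*x^2 - 36*x + 9) dx. Term by term:
    ∫_0^1 9*x^4 dx = 9/5;  ∫_0^1 36*x^3 dx = 9;  ∫_0^1 18*x^2 dx = 6;
    ∫_0^1 -36*x dx = -18;  ∫_0^1 9 dx = 9.
  Sum: 9/5 + 9 + 6 − 18 + 9 = 39/5.
Adding: ||u||_{H^1}^2 = 26/35 + 39/5 = 299/35.


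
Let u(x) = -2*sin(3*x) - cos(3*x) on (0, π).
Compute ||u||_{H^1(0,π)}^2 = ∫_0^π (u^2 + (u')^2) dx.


||u||_{H^1(0,π)}^2 = 25*π

u'(x) = 3*sin(3*x) - 6*cos(3*x).
Expand u² and (u')² and integrate term by term on (0, π), using: for integers n ≥ 1, ∫_0^π sin²(nx) dx = ∫_0^π cos²(nx) dx = π/2; for n ≠ n', ∫_0^π sin(nx)sin(n'x) dx = ∫_0^π cos(nx)cos(n'x) dx = 0; and by product-to-sum, ∫_0^π sin(nx)cos(n'x) dx = ½∫_0^π [sin((n+n')x) + sin((n−n')x)] dx, which is 0 when n+n' is even and 2n/(n²−n'²) when n+n' is odd (it need not vanish on (0, π)).
  u² squared terms: (-1)²·∫cos(3x)² dx = 1·π/2 = π/2;  (-2)²·∫sin(3x)² dx = 4·π/2 = 2*π.
  u² cross terms: 2·(-1)·(-2)·∫cos(3x)·sin(3x) dx = 4·(0) = 0.
  So ∫_0^π u² dx = π/2 + 2*π + 0 = 5*π/2.
  (u')² squared terms: (-6)²·∫cos(3x)² dx = 36·π/2 = 18*π;  (3)²·∫sin(3x)² dx = 9·π/2 = 9*π/2.
  (u')² cross terms: 2·(-6)·(3)·∫cos(3x)·sin(3x) dx = -36·(0) = 0.
  So ∫_0^π (u')² dx = 18*π + 9*π/2 + 0 = 45*π/2.
||u||_{H^1}^2 = (5*π/2) + (45*π/2) = 25*π.


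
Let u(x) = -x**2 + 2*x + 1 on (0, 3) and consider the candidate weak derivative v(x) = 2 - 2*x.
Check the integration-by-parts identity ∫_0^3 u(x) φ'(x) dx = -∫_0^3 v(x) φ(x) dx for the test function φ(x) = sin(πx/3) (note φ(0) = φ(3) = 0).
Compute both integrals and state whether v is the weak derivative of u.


LHS = 6/π, RHS = 6/π. Yes, v = u' weakly.

u(x) = -x**2 + 2*x + 1, classical derivative u'(x) = 2 - 2*x.
φ(x) = sin(πx/3), so φ'(x) = π*cos(π*x/3)/3.
Note φ(0) = φ(3) = 0, so the boundary term u·φ vanishes.
LHS = ∫_0^3 u(x) φ'(x) dx = ∫_0^3 (-π*x^2*cos(π*x/3)/3 + 2*π*x*cos(π*x/3)/3 + π*cos(π*x/3)/3) dx. Term by term:
  ∫_0^3 π*cos(π*x/3)/3 dx = 0;  ∫_0^3 -π*x^2*cos(π*x/3)/3 dx = 18/π;  ∫_0^3 2*π*x*cos(π*x/3)/3 dx = -12/π.
Sum: 0 + 18/π − 12/π = 6/π.
So LHS = 6/π.
∫_0^3 v(x) φ(x) dx = ∫_0^3 (-2*x*sin(π*x/3) + 2*sin(π*x/3)) dx. Term by term:
  ∫_0^3 2*sin(π*x/3) dx = 12/π;  ∫_0^3 -2*x*sin(π*x/3) dx = -18/π.
Sum: 12/π − 18/π = -6/π.
So RHS = -∫_0^3 v(x) φ(x) dx = 6/π.
LHS = RHS, so the identity holds for this test φ.
Moreover u is smooth here and v(x) = u'(x) = 2 - 2*x pointwise, so the identity holds for every test function. Hence v is the weak derivative of u.


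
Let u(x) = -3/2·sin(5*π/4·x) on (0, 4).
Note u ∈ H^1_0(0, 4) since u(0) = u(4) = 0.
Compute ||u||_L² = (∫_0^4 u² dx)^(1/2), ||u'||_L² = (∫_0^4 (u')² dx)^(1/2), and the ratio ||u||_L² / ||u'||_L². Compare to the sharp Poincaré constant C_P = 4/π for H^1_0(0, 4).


||u||_L² / ||u'||_L² = 4/(5*π) < C_P = 4/π.

u(x) = -3/2·sin(5*π/4·x), so u'(x) = -15*π*cos(5*π*x/4)/8.
Writing u(x) = A·sin(kπx/L) with A = -3/2 and k = 5, use ∫_0^L sin²(kπx/L) dx = L/2 and ∫_0^L cos²(kπx/L) dx = L/2.
u² = 9/4·sin²(5*π/4·x) and (u')² = 225*π^2/64·cos²(5*π/4·x), and each of sin², cos² integrates to L/2 = 2 over (0, 4).
∫_0^4 u² dx = 9/2, so ||u||_L² = 3*sqrt(2)/2.
∫_0^4 (u')² dx = 225*π^2/32, so ||u'||_L² = 15*sqrt(2)*π/8.
Ratio ||u||_L² / ||u'||_L² = 4/(5*π).
Sharp Poincaré constant on H^1_0(0, 4) is C_P = L/π = 4/π, achieved by sin(π/4·x).
This is the k = 5 harmonic; the ratio L/(kπ) is strictly less than C_P = L/π, consistent with the sharp inequality ||u||_L² ≤ C_P ||u'||_L².


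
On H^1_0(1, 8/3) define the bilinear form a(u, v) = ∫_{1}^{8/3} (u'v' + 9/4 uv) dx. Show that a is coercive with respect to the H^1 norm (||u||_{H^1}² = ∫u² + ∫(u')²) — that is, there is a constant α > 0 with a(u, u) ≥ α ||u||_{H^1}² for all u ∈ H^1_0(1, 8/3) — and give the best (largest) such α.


α = 1

Coercivity of a(·,·) on H^1_0(1, 8/3) means a(u, u) ≥ α ||u||_{H^1}² for every u ∈ H^1_0.
The interval has length L = 5/3, and Poincaré/coercivity depend only on L. Here a(u, u) = ∫(u')² + (9/4)·∫u².
Here c = 9/4 ≥ 1, so a(u,u) = ∫(u')² + c∫u² ≥ ∫(u')² + ∫u² = ||u||_{H^1}², i.e. α = 1 works. No larger α is possible: a(u,u) ≥ α||u||_{H^1}² means (1−α)∫(u')² ≥ (α−c)∫u², and for the modes u_n = sin(nπ(x−x₀)/L) (x₀ the left endpoint) one has ∫u_n²/∫(u_n')² = (L/(nπ))² → 0, so a(u_n,u_n)/||u_n||_{H^1}² → 1. Hence the optimal constant is α = 1.
Therefore α = 1.


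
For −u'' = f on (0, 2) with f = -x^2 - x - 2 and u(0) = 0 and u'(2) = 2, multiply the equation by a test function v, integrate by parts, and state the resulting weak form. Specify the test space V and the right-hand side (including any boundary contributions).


V = {v ∈ H^1(0, 2) : v(0) = 0} (test functions vanish at x = 0 where u is specified); weak form: ∫_0^2 u'v' dx = ∫_0^2 (-x^2 - x - 2) v dx + 2·v(2) for all v ∈ V.

Multiply both sides by a test function v and integrate from 0 to 2:
  ∫_0^2 −u''(x) v(x) dx = ∫_0^2 f(x) v(x) dx.
Integrate the LHS by parts once:
  ∫_0^2 −u'' v dx = −[u'(x) v(x)]_0^2 + ∫_0^2 u'(x) v'(x) dx.
Thus ∫_0^2 u'(x) v'(x) dx = ∫_0^2 f(x) v(x) dx + [u'(x) v(x)]_0^2.
Choose V so that boundary terms are either known or forced to vanish.
Mixed BC: u(0) = 0 (Dirichlet) and u'(2) = 2 (Neumann). Define V = {v ∈ H^1(0, 2) : v(0) = 0}. Then [u' v]_0^2 = u'(2)·v(2) − u'(0)·0 = 2·v(2).
Weak formulation: find u (satisfying any essential BC) such that ∫_0^2 u'(x) v'(x) dx = ∫_0^2 f v dx + 2·v(2) for all v ∈ V (Dirichlet at 0 absorbed into V; Neumann datum at x = 2 contributes the boundary term).
Substituting f(x) = -x^2 - x - 2, the right-hand side is ∫_0^2 (-x^2 - x - 2) v dx + 2·v(2).


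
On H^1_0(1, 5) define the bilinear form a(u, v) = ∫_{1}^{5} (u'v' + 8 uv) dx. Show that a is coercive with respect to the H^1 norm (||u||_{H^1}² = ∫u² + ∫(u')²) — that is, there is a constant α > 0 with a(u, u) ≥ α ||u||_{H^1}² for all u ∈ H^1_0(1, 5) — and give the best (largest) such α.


α = 1

Coercivity of a(·,·) on H^1_0(1, 5) means a(u, u) ≥ α ||u||_{H^1}² for every u ∈ H^1_0.
The interval has length L = 4, and Poincaré/coercivity depend only on L. Here a(u, u) = ∫(u')² + (8)·∫u².
Here c = 8 ≥ 1, so a(u,u) = ∫(u')² + c∫u² ≥ ∫(u')² + ∫u² = ||u||_{H^1}², i.e. α = 1 works. No larger α is possible: a(u,u) ≥ α||u||_{H^1}² means (1−α)∫(u')² ≥ (α−c)∫u², and for the modes u_n = sin(nπ(x−x₀)/L) (x₀ the left endpoint) one has ∫u_n²/∫(u_n')² = (L/(nπ))² → 0, so a(u_n,u_n)/||u_n||_{H^1}² → 1. Hence the optimal constant is α = 1.
Therefore α = 1.


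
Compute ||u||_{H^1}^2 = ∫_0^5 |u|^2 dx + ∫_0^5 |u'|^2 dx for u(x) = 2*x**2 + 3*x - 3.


||u||_{H^1}^2 = 15245/3

The H^1 norm (squared) on an interval (0, L) is
  ||u||_{H^1}^2 = ∫_0^L u(x)^2 dx + ∫_0^L u'(x)^2 dx.
Compute u'(x) = 4*x + 3.
Then u(x)^2 = 4*x**4 + 12*x**3 - 3*x**2 - 18*x + 9 and u'(x)^2 = 16*x**2 + 24*x + 9.
Integrate each monomial from 0 to 5 using ∫_0^5 c·x^n dx = c·5^(n+1)/(n+1):
  ∫_0^5 u(x)^2 dx = ∫_0^5 (4*x^4 + 12*x^3 - 3*x^2 - 18*x + 9) dx. Term by term:
    ∫_0^5 4*x^4 dx = 2500;  ∫_0^5 12*x^3 dx = 1875;  ∫_0^5 -3*x^2 dx = -125;
    ∫_0^5 -18*x dx = -225;  ∫_0^5 9 dx = 45.
  Sum: 2500 + 1875 − 125 − 225 + 45 = 4070.
  ∫_0^5 u'(x)^2 dx = ∫_0^5 (16*x^2 + 24*x + 9) dx. Term by term:
    ∫_0^5 16*x^2 dx = 2000/3;  ∫_0^5 24*x dx = 300;  ∫_0^5 9 dx = 45.
  Sum: 2000/3 + 300 + 45 = 3035/3.
Adding: ||u||_{H^1}^2 = 4070 + 3035/3 = 15245/3.


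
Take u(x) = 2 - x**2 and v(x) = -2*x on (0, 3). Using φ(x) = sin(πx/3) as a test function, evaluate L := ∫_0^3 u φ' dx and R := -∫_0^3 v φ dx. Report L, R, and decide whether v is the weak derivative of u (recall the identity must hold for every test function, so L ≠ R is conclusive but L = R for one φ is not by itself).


LHS = 18/π, RHS = 18/π. Yes, v = u' weakly.

u(x) = 2 - x**2, classical derivative u'(x) = -2*x.
φ(x) = sin(πx/3), so φ'(x) = π*cos(π*x/3)/3.
Note φ(0) = φ(3) = 0, so the boundary term u·φ vanishes.
LHS = ∫_0^3 u(x) φ'(x) dx = ∫_0^3 (-π*x^2*cos(π*x/3)/3 + 2*π*cos(π*x/3)/3) dx. Term by term:
  ∫_0^3 2*π*cos(π*x/3)/3 dx = 0;  ∫_0^3 -π*x^2*cos(π*x/3)/3 dx = 18/π.
Sum: 0 + 18/π = 18/π.
So LHS = 18/π.
∫_0^3 v(x) φ(x) dx = ∫_0^3 (-2*x*sin(π*x/3)) dx. Term by term:
  ∫_0^3 -2*x*sin(π*x/3) dx = -18/π.
So RHS = -∫_0^3 v(x) φ(x) dx = 18/π.
LHS = RHS, so the identity holds for this test φ.
Moreover u is smooth here and v(x) = u'(x) = -2*x pointwise, so the identity holds for every test function. Hence v is the weak derivative of u.


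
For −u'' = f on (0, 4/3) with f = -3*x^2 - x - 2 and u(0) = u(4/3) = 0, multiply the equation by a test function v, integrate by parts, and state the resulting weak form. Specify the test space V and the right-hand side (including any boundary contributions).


V = H^1_0(0, 4/3) (so v(0) = v(4/3) = 0); weak form: ∫_0^4/3 u'v' dx = ∫_0^4/3 (-3*x^2 - x - 2) v dx for all v ∈ V.

Multiply both sides by a test function v and integrate from 0 to 4/3:
  ∫_0^4/3 −u''(x) v(x) dx = ∫_0^4/3 f(x) v(x) dx.
Integrate the LHS by parts once:
  ∫_0^4/3 −u'' v dx = −[u'(x) v(x)]_0^4/3 + ∫_0^4/3 u'(x) v'(x) dx.
Thus ∫_0^4/3 u'(x) v'(x) dx = ∫_0^4/3 f(x) v(x) dx + [u'(x) v(x)]_0^4/3.
Choose V so that boundary terms are either known or forced to vanish.
u is Dirichlet: u(0) = u(4/3) = 0. Let V = H^1_0(0, 4/3); then v(0) = v(4/3) = 0, and [u' v]_0^4/3 = 0.
Weak formulation: find u (satisfying any essential BC) such that ∫_0^4/3 u'(x) v'(x) dx = ∫_0^4/3 f v dx for all v ∈ V.
Substituting f(x) = -3*x^2 - x - 2, the right-hand side is ∫_0^4/3 (-3*x^2 - x - 2) v dx.


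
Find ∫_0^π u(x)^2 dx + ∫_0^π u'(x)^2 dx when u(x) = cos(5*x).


||u||_{H^1(0,π)}^2 = 13*π

u'(x) = -5*sin(5*x).
Expand u² and (u')² and integrate term by term on (0, π), using: for integers n ≥ 1, ∫_0^π sin²(nx) dx = ∫_0^π cos²(nx) dx = π/2; for n ≠ n', ∫_0^π sin(nx)sin(n'x) dx = ∫_0^π cos(nx)cos(n'x) dx = 0; and by product-to-sum, ∫_0^π sin(nx)cos(n'x) dx = ½∫_0^π [sin((n+n')x) + sin((n−n')x)] dx, which is 0 when n+n' is even and 2n/(n²−n'²) when n+n' is odd (it need not vanish on (0, π)).
  u² squared terms: (1)²·∫cos(5x)² dx = 1·π/2 = π/2.
  So ∫_0^π u² dx = π/2.
  (u')² squared terms: (-5)²·∫sin(5x)² dx = 25·π/2 = 25*π/2.
  So ∫_0^π (u')² dx = 25*π/2.
||u||_{H^1}^2 = (π/2) + (25*π/2) = 13*π.


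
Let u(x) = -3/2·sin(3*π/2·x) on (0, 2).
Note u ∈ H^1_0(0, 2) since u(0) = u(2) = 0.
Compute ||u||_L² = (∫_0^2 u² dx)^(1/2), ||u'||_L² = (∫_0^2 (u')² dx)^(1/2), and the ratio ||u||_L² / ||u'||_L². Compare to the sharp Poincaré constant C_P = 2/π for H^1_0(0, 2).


||u||_L² / ||u'||_L² = 2/(3*π) < C_P = 2/π.

u(x) = -3/2·sin(3*π/2·x), so u'(x) = -9*π*cos(3*π*x/2)/4.
Writing u(x) = A·sin(kπx/L) with A = -3/2 and k = 3, use ∫_0^L sin²(kπx/L) dx = L/2 and ∫_0^L cos²(kπx/L) dx = L/2.
u² = 9/4·sin²(3*π/2·x) and (u')² = 81*π^2/16·cos²(3*π/2·x), and each of sin², cos² integrates to L/2 = 1 over (0, 2).
∫_0^2 u² dx = 9/4, so ||u||_L² = 3/2.
∫_0^2 (u')² dx = 81*π^2/16, so ||u'||_L² = 9*π/4.
Ratio ||u||_L² / ||u'||_L² = 2/(3*π).
Sharp Poincaré constant on H^1_0(0, 2) is C_P = L/π = 2/π, achieved by sin(π/2·x).
This is the k = 3 harmonic; the ratio L/(kπ) is strictly less than C_P = L/π, consistent with the sharp inequality ||u||_L² ≤ C_P ||u'||_L².


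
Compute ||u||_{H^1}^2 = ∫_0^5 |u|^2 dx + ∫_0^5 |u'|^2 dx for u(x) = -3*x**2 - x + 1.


||u||_{H^1}^2 = 47935/6

The H^1 norm (squared) on an interval (0, L) is
  ||u||_{H^1}^2 = ∫_0^L u(x)^2 dx + ∫_0^L u'(x)^2 dx.
Compute u'(x) = -6*x - 1.
Then u(x)^2 = 9*x**4 + 6*x**3 - 5*x**2 - 2*x + 1 and u'(x)^2 = 36*x**2 + 12*x + 1.
Integrate each monomial from 0 to 5 using ∫_0^5 c·x^n dx = c·5^(n+1)/(n+1):
  ∫_0^5 u(x)^2 dx = ∫_0^5 (9*x^4 + 6*x^3 - 5*x^2 - 2*x + 1) dx. Term by term:
    ∫_0^5 9*x^4 dx = 5625;  ∫_0^5 6*x^3 dx = 1875/2;  ∫_0^5 -5*x^2 dx = -625/3;
    ∫_0^5 -2*x dx = -25;  ∫_0^5 1 dx = 5.
  Sum: 5625 + 1875/2 − 625/3 − 25 + 5 = 38005/6.
  ∫_0^5 u'(x)^2 dx = ∫_0^5 (36*x^2 + 12*x + 1) dx. Term by term:
    ∫_0^5 36*x^2 dx = 1500;  ∫_0^5 12*x dx = 150;  ∫_0^5 1 dx = 5.
  Sum: 1500 + 150 + 5 = 1655.
Adding: ||u||_{H^1}^2 = 38005/6 + 1655 = 47935/6.


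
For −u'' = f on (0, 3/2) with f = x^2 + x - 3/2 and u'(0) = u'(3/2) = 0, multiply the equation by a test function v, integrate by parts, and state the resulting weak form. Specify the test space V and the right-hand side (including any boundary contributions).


V = H^1(0, 3/2) (no boundary constraint on v; u is determined up to an additive constant); weak form: ∫_0^3/2 u'v' dx = ∫_0^3/2 (x^2 + x - 3/2) v dx for all v ∈ V.

Multiply both sides by a test function v and integrate from 0 to 3/2:
  ∫_0^3/2 −u''(x) v(x) dx = ∫_0^3/2 f(x) v(x) dx.
Integrate the LHS by parts once:
  ∫_0^3/2 −u'' v dx = −[u'(x) v(x)]_0^3/2 + ∫_0^3/2 u'(x) v'(x) dx.
Thus ∫_0^3/2 u'(x) v'(x) dx = ∫_0^3/2 f(x) v(x) dx + [u'(x) v(x)]_0^3/2.
Choose V so that boundary terms are either known or forced to vanish.
u has homogeneous Neumann: u'(0) = u'(3/2) = 0. So [u' v]_0^3/2 = 0·v(3/2) − 0·v(0) = 0 for any v; take V = H^1(0, 3/2).
Weak formulation: find u (satisfying any essential BC) such that ∫_0^3/2 u'(x) v'(x) dx = ∫_0^3/2 f v dx for all v ∈ V (homogeneous Neumann, so boundary terms vanish).
Substituting f(x) = x^2 + x - 3/2, the right-hand side is ∫_0^3/2 (x^2 + x - 3/2) v dx.
Compatibility check (pure Neumann): taking v ≡ 1 ∈ V gives 0 = ∫_0^3/2 f dx + (0) − (0), i.e. ∫_0^3/2 f dx must equal u'(0) − u'(3/2) = 0. Indeed ∫_0^3/2 (x^2 + x - 3/2) dx = 0, so the data are compatible. The solution is then unique only up to an additive constant (fix it e.g. by requiring ∫_0^3/2 u dx = 0).


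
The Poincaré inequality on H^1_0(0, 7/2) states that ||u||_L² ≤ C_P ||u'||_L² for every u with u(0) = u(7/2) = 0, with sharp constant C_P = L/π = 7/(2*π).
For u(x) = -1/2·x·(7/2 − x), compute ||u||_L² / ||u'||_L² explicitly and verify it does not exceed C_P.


||u||_L² / ||u'||_L² = 7*sqrt(10)/20 < C_P = 7/(2*π).

u(x) = -1/2·x·(7/2 − x), so u'(x) = x - 7/4.
u(x) = -1/2·x·(7/2 − x) vanishes at x = 0 and x = 7/2, so u ∈ H^1_0(0, 7/2). Differentiate via the product rule and integrate the resulting polynomials term by term.
  ∫_0^7/2 u² dx = ∫_0^7/2 (x^4/4 - 7*x^3/4 + 49*x^2/16) dx. Term by term:
    ∫_0^7/2 x^4/4 dx = 16807/640;  ∫_0^7/2 -7*x^3/4 dx = -16807/256;  ∫_0^7/2 49*x^2/16 dx = 16807/384.
  Sum: 16807/640 − 16807/256 + 16807/384 = 16807/3840.
  ∫_0^7/2 (u')² dx = ∫_0^7/2 (x^2 - 7*x/2 + 49/16) dx. Term by term:
    ∫_0^7/2 x^2 dx = 343/24;  ∫_0^7/2 -7*x/2 dx = -343/16;  ∫_0^7/2 49/16 dx = 343/32.
  Sum: 343/24 − 343/16 + 343/32 = 343/96.
∫_0^7/2 u² dx = 16807/3840, so ||u||_L² = 49*sqrt(105)/240.
∫_0^7/2 (u')² dx = 343/96, so ||u'||_L² = 7*sqrt(42)/24.
Ratio ||u||_L² / ||u'||_L² = 7*sqrt(10)/20.
Sharp Poincaré constant on H^1_0(0, 7/2) is C_P = L/π = 7/(2*π), achieved by sin(2*π/7·x).
A polynomial bump cannot attain the sharp Poincaré constant (only the first sine eigenfunction does), so the ratio is strictly less than C_P, consistent with ||u||_L² ≤ C_P ||u'||_L².


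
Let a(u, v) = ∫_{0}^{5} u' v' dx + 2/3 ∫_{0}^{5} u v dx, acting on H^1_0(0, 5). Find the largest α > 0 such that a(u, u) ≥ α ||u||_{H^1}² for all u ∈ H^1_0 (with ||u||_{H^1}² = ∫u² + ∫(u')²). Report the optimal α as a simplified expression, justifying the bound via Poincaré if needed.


α = (π^2 + 50/3)/(π^2 + 25)

Coercivity of a(·,·) on H^1_0(0, 5) means a(u, u) ≥ α ||u||_{H^1}² for every u ∈ H^1_0.
The interval has length L = 5, and Poincaré/coercivity depend only on L. Here a(u, u) = ∫(u')² + (2/3)·∫u².
Here 0 < c = 2/3 < 1. The condition a(u,u) ≥ α||u||_{H^1}² reads (1−α)∫(u')² ≥ (α−c)∫u². Any admissible α is ≤ 1 (rapidly oscillating u have ∫u²/∫(u')² → 0), and α = 1 would force 0 ≥ (1−c)∫u², impossible since c < 1; so 1−α > 0. By the sharp Poincaré inequality on H^1_0 of an interval of length L, ∫(u')² ≥ (π/L)²∫u² with equality for the first sine mode sin(π(x−x₀)/L) (x₀ the left endpoint), so the inequality holds for all u iff (1−α)(π/L)² ≥ α − c, i.e. α ≤ ((π/L)² + c)/((π/L)² + 1) = (1 + c(L/π)²)/(1 + (L/π)²). With (π/L)² = π^2/25 and c = 2/3, the largest admissible constant is α = ((π/L)² + c)/((π/L)² + 1).
Simplifying, α = (π^2 + 50/3)/(π^2 + 25).


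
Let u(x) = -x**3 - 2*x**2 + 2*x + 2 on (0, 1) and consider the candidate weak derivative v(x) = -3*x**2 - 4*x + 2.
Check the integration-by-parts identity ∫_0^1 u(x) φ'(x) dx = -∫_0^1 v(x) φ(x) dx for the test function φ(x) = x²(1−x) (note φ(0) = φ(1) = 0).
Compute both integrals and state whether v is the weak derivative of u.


LHS = 2/15, RHS = 2/15. Yes, v = u' weakly.

u(x) = -x**3 - 2*x**2 + 2*x + 2, classical derivative u'(x) = -3*x**2 - 4*x + 2.
φ(x) = x²(1−x), so φ'(x) = x*(2 - 3*x).
Note φ(0) = φ(1) = 0, so the boundary term u·φ vanishes.
LHS = ∫_0^1 u(x) φ'(x) dx = ∫_0^1 (3*x^5 + 4*x^4 - 10*x^3 - 2*x^2 + 4*x) dx. Term by term:
  ∫_0^1 3*x^5 dx = 1/2;  ∫_0^1 4*x^4 dx = 4/5;  ∫_0^1 -10*x^3 dx = -5/2;
  ∫_0^1 -2*x^2 dx = -2/3;  ∫_0^1 4*x dx = 2.
Sum: 1/2 + 4/5 − 5/2 − 2/3 + 2 = 2/15.
So LHS = 2/15.
∫_0^1 v(x) φ(x) dx = ∫_0^1 (3*x^5 + x^4 - 6*x^3 + 2*x^2) dx. Term by term:
  ∫_0^1 3*x^5 dx = 1/2;  ∫_0^1 x^4 dx = 1/5;  ∫_0^1 -6*x^3 dx = -3/2;
  ∫_0^1 2*x^2 dx = 2/3.
Sum: 1/2 + 1/5 − 3/2 + 2/3 = -2/15.
So RHS = -∫_0^1 v(x) φ(x) dx = 2/15.
LHS = RHS, so the identity holds for this test φ.
Moreover u is smooth here and v(x) = u'(x) = -3*x**2 - 4*x + 2 pointwise, so the identity holds for every test function. Hence v is the weak derivative of u.


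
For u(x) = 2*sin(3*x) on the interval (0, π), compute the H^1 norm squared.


||u||_{H^1(0,π)}^2 = 20*π

u'(x) = 6*cos(3*x).
Expand u² and (u')² and integrate term by term on (0, π), using: for integers n ≥ 1, ∫_0^π sin²(nx) dx = ∫_0^π cos²(nx) dx = π/2; for n ≠ n', ∫_0^π sin(nx)sin(n'x) dx = ∫_0^π cos(nx)cos(n'x) dx = 0; and by product-to-sum, ∫_0^π sin(nx)cos(n'x) dx = ½∫_0^π [sin((n+n')x) + sin((n−n')x)] dx, which is 0 when n+n' is even and 2n/(n²−n'²) when n+n' is odd (it need not vanish on (0, π)).
  u² squared terms: (2)²·∫sin(3x)² dx = 4·π/2 = 2*π.
  So ∫_0^π u² dx = 2*π.
  (u')² squared terms: (6)²·∫cos(3x)² dx = 36·π/2 = 18*π.
  So ∫_0^π (u')² dx = 18*π.
||u||_{H^1}^2 = (2*π) + (18*π) = 20*π.


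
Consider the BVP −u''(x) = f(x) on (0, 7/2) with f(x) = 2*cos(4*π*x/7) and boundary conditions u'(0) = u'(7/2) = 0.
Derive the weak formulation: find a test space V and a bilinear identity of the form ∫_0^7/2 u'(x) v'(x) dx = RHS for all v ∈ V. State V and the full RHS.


V = H^1(0, 7/2) (no boundary constraint on v; u is determined up to an additive constant); weak form: ∫_0^7/2 u'v' dx = ∫_0^7/2 (2*cos(4*π*x/7)) v dx for all v ∈ V.

Multiply both sides by a test function v and integrate from 0 to 7/2:
  ∫_0^7/2 −u''(x) v(x) dx = ∫_0^7/2 f(x) v(x) dx.
Integrate the LHS by parts once:
  ∫_0^7/2 −u'' v dx = −[u'(x) v(x)]_0^7/2 + ∫_0^7/2 u'(x) v'(x) dx.
Thus ∫_0^7/2 u'(x) v'(x) dx = ∫_0^7/2 f(x) v(x) dx + [u'(x) v(x)]_0^7/2.
Choose V so that boundary terms are either known or forced to vanish.
u has homogeneous Neumann: u'(0) = u'(7/2) = 0. So [u' v]_0^7/2 = 0·v(7/2) − 0·v(0) = 0 for any v; take V = H^1(0, 7/2).
Weak formulation: find u (satisfying any essential BC) such that ∫_0^7/2 u'(x) v'(x) dx = ∫_0^7/2 f v dx for all v ∈ V (homogeneous Neumann, so boundary terms vanish).
Substituting f(x) = 2*cos(4*π*x/7), the right-hand side is ∫_0^7/2 (2*cos(4*π*x/7)) v dx.
Compatibility check (pure Neumann): taking v ≡ 1 ∈ V gives 0 = ∫_0^7/2 f dx + (0) − (0), i.e. ∫_0^7/2 f dx must equal u'(0) − u'(7/2) = 0. Indeed ∫_0^7/2 (2*cos(4*π*x/7)) dx = 0, so the data are compatible. The solution is then unique only up to an additive constant (fix it e.g. by requiring ∫_0^7/2 u dx = 0).


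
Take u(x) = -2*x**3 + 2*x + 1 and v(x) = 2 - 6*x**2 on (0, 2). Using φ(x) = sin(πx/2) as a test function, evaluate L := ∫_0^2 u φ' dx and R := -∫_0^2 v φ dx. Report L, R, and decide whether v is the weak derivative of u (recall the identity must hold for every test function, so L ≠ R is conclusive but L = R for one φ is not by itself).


LHS = -192/π^3 + 40/π, RHS = -192/π^3 + 40/π. Yes, v = u' weakly.

u(x) = -2*x**3 + 2*x + 1, classical derivative u'(x) = 2 - 6*x**2.
φ(x) = sin(πx/2), so φ'(x) = π*cos(π*x/2)/2.
Note φ(0) = φ(2) = 0, so the boundary term u·φ vanishes.
LHS = ∫_0^2 u(x) φ'(x) dx = ∫_0^2 (-π*x^3*cos(π*x/2) + π*x*cos(π*x/2) + π*cos(π*x/2)/2) dx. Term by term:
  ∫_0^2 π*cos(π*x/2)/2 dx = 0;  ∫_0^2 π*x*cos(π*x/2) dx = -8/π;  ∫_0^2 -π*x^3*cos(π*x/2) dx = -192/π^3 + 48/π.
Sum: 0 − 8/π + -192/π^3 + 48/π = -192/π^3 + 40/π.
So LHS = -192/π^3 + 40/π.
∫_0^2 v(x) φ(x) dx = ∫_0^2 (-6*x^2*sin(π*x/2) + 2*sin(π*x/2)) dx. Term by term:
  ∫_0^2 2*sin(π*x/2) dx = 8/π;  ∫_0^2 -6*x^2*sin(π*x/2) dx = -48/π + 192/π^3.
Sum: 8/π + -48/π + 192/π^3 = -40/π + 192/π^3.
So RHS = -∫_0^2 v(x) φ(x) dx = -192/π^3 + 40/π.
LHS = RHS, so the identity holds for this test φ.
Moreover u is smooth here and v(x) = u'(x) = 2 - 6*x**2 pointwise, so the identity holds for every test function. Hence v is the weak derivative of u.
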